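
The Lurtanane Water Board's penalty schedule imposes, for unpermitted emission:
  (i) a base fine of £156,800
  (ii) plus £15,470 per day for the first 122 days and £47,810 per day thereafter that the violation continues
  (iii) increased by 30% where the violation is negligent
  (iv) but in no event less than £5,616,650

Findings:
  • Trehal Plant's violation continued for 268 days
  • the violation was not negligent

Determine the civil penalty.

Civil penalty: £9,024,400

First 122 days: 122 × £15,470 = £1,887,340
Remaining days: (268 − 122) × £47,810 = £6,980,260
Per-day component: £1,887,340 + £6,980,260 = £8,867,600
Base plus per-day: £156,800 + £8,867,600 = £9,024,400
The violation was not negligent: no 30% increase.
Minimum £5,616,650: £9,024,400 meets the minimum, no increase.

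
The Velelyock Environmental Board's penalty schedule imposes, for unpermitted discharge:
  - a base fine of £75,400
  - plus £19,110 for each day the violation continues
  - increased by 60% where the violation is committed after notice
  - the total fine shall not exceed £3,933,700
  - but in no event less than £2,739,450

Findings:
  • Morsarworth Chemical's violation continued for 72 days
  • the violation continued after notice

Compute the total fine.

£2,739,450

Per-day component: 72 × £19,110 = £1,375,920
Base plus per-day: £75,400 + £1,375,920 = £1,451,320
Enhancement: 60% of £1,451,320 = £870,792
Enhanced fine: £1,451,320 + £870,792 = £2,322,112
Cap at £3,933,700: £2,322,112 is within the cap, no reduction.
Minimum £2,739,450: £2,322,112 is below the minimum → £2,739,450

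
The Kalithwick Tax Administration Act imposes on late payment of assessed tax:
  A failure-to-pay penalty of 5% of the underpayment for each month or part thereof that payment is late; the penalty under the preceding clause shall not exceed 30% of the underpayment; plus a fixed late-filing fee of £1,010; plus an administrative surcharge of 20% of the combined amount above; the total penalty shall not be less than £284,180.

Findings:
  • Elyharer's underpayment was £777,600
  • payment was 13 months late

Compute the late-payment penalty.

Accrued rate: 5% × 13 = 65%, capped at 30% → 30%
Failure-to-pay penalty: 30% of £777,600 = £233,280
Penalty before surcharge: £233,280 + £1,010 = £234,290
Administrative surcharge: 20% of £234,290 = £46,858
Total penalty: £234,290 + £46,858 = £281,148
Minimum £284,180: £281,148 is below the minimum → £284,180

£284,180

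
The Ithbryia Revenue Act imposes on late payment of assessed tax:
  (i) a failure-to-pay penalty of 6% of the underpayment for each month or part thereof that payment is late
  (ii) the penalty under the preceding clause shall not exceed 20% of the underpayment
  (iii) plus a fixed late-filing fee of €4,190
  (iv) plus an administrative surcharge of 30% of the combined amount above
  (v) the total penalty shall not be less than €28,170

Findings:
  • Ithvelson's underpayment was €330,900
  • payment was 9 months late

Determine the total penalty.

Accrued rate: 6% × 9 = 54%, capped at 20% → 20%
Failure-to-pay penalty: 20% of €330,900 = €66,180
Penalty before surcharge: €66,180 + €4,190 = €70,370
Administrative surcharge: 30% of €70,370 = €21,111
Total penalty: €70,370 + €21,111 = €91,481
Minimum €28,170: €91,481 meets the minimum, no increase.

€91,481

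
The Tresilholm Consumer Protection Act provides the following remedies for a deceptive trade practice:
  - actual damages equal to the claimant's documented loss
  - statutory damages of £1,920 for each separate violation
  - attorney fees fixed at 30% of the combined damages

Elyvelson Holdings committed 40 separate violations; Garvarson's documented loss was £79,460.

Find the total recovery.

Statutory damages: 40 × £1,920 = £76,800
Combined damages: £79,460 + £76,800 = £156,260
Attorney fees: 30% of £156,260 = £46,878
Total recovery: £156,260 + £46,878 = £203,138

£203,138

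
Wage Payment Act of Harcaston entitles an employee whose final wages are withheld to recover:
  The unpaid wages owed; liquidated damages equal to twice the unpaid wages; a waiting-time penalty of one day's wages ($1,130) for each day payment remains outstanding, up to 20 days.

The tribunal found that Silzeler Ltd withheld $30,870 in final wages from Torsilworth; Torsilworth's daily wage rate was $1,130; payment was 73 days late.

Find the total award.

Doubled: 2 × $30,870 = $61,740
Penalty days: min(73, 20) = 20
Waiting-time penalty: 20 × $1,130 = $22,600
Total award: $30,870 + $61,740 + $22,600 = $115,210

$115,210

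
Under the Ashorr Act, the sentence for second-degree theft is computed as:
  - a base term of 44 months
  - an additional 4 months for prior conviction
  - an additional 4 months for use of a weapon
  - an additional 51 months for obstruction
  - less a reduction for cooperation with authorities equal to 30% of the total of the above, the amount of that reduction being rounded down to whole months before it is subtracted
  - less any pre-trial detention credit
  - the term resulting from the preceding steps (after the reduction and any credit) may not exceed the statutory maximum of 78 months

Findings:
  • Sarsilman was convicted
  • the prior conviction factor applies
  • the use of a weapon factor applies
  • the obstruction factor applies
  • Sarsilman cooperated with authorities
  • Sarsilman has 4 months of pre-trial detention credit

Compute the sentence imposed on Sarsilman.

69 months

Prior conviction enhancement: +4 months
Use of a weapon enhancement: +4 months
Obstruction enhancement: +51 months
Adjusted term: 44 months + 4 months + 4 months + 51 months = 103 months
Cooperation with authorities reduction: 30% of 103 months = 30 months (rounded down)
After reduction: 103 − 30 = 73 months
Less pre-trial detention credit: 73 months − 4 months = 69 months
Cap at 78 months: 69 months is within the cap, no reduction.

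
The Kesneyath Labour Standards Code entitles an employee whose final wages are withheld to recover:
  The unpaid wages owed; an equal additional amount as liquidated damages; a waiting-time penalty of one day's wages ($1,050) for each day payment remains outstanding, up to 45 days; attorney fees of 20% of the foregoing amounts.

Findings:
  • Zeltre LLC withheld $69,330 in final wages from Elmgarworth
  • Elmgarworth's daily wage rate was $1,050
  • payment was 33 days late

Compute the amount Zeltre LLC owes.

$207,972

Liquidated damages (equal amount): $69,330
Penalty days: min(33, 45) = 33
Waiting-time penalty: 33 × $1,050 = $34,650
Subtotal: $69,330 + $69,330 + $34,650 = $173,310
Attorney fees: 20% of $173,310 = $34,662
Total award: $173,310 + $34,662 = $207,972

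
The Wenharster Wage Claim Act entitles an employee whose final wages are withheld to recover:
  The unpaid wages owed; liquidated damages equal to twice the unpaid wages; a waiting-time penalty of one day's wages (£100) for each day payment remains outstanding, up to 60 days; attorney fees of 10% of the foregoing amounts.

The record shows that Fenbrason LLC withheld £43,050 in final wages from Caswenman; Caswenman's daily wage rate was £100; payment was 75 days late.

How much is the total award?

£148,665

Doubled: 2 × £43,050 = £86,100
Penalty days: min(75, 60) = 60
Waiting-time penalty: 60 × £100 = £6,000
Subtotal: £43,050 + £86,100 + £6,000 = £135,150
Attorney fees: 10% of £135,150 = £13,515
Total award: £135,150 + £13,515 = £148,665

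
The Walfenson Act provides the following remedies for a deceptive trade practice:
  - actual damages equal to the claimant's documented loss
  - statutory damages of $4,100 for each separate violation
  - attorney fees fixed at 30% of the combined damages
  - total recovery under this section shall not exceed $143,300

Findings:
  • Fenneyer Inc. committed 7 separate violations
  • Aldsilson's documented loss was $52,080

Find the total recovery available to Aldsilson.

Statutory damages: 7 × $4,100 = $28,700
Combined damages: $52,080 + $28,700 = $80,780
Attorney fees: 30% of $80,780 = $24,234
Total before cap: $80,780 + $24,234 = $105,014
Cap at $143,300: $105,014 is within the cap, no reduction.

$105,014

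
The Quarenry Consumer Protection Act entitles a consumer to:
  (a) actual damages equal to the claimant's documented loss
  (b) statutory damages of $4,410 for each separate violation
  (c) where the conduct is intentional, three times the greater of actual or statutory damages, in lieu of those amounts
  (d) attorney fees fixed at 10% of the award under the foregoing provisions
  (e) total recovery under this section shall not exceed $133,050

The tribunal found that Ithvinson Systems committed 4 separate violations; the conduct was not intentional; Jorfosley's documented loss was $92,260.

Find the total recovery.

Statutory damages: 4 × $4,410 = $17,640
Conduct not intentional: the in-lieu enhancement does not apply.
Actual plus statutory damages: $92,260 + $17,640 = $109,900
Attorney fees: 10% of $109,900 = $10,990
Total before cap: $109,900 + $10,990 = $120,890
Cap at $133,050: $120,890 is within the cap, no reduction.

$120,890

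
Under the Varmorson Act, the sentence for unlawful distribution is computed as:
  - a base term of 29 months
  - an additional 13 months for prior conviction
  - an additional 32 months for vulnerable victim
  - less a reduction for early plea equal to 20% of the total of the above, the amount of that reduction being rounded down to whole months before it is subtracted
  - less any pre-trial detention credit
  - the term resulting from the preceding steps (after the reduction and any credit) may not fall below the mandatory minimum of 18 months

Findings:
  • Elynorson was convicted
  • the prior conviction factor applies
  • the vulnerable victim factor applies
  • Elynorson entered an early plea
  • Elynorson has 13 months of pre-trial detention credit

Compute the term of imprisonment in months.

47 months

Prior conviction enhancement: +13 months
Vulnerable victim enhancement: +32 months
Adjusted term: 29 months + 13 months + 32 months = 74 months
Early plea reduction: 20% of 74 months = 14 months (rounded down)
After reduction: 74 − 14 = 60 months
Less pre-trial detention credit: 60 months − 13 months = 47 months
Minimum 18 months: 47 months meets the minimum, no increase.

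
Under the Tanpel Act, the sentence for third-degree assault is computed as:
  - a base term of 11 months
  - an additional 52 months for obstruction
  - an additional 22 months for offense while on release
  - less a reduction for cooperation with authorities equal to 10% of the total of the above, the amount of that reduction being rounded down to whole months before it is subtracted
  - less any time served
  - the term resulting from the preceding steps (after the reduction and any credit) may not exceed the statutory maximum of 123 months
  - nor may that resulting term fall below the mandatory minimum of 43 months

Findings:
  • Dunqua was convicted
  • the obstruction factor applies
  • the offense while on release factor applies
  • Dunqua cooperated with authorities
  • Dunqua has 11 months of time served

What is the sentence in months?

66 months

Obstruction enhancement: +52 months
Offense while on release enhancement: +22 months
Adjusted term: 11 months + 52 months + 22 months = 85 months
Cooperation with authorities reduction: 10% of 85 months = 8 months (rounded down)
After reduction: 85 − 8 = 77 months
Less time served: 77 months − 11 months = 66 months
Cap at 123 months: 66 months is within the cap, no reduction.
Minimum 43 months: 66 months meets the minimum, no increase.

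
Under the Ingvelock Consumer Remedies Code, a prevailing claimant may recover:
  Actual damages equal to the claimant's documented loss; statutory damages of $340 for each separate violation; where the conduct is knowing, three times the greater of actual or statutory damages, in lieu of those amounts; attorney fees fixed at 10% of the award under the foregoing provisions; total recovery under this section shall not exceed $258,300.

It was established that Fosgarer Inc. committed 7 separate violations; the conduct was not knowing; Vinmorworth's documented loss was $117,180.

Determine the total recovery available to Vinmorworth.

Statutory damages: 7 × $340 = $2,380
Conduct not knowing: the in-lieu enhancement does not apply.
Actual plus statutory damages: $117,180 + $2,380 = $119,560
Attorney fees: 10% of $119,560 = $11,956
Total before cap: $119,560 + $11,956 = $131,516
Cap at $258,300: $131,516 is within the cap, no reduction.

Total recovery: $131,516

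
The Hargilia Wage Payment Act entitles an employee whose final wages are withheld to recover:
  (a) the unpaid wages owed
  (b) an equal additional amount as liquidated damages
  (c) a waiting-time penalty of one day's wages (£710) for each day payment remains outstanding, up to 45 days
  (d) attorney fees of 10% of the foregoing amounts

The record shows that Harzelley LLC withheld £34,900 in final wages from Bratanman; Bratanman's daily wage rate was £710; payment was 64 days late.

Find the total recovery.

Liquidated damages (equal amount): £34,900
Penalty days: min(64, 45) = 45
Waiting-time penalty: 45 × £710 = £31,950
Subtotal: £34,900 + £34,900 + £31,950 = £101,750
Attorney fees: 10% of £101,750 = £10,175
Total award: £101,750 + £10,175 = £111,925

£111,925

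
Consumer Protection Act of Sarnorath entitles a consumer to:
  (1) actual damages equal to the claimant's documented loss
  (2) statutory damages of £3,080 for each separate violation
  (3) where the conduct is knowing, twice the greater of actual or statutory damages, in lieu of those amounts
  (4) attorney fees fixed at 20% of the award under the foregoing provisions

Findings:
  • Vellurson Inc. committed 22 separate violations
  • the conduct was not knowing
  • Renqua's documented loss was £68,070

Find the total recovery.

£162,996

Statutory damages: 22 × £3,080 = £67,760
Conduct not knowing: the in-lieu enhancement does not apply.
Actual plus statutory damages: £68,070 + £67,760 = £135,830
Attorney fees: 20% of £135,830 = £27,166
Total recovery: £135,830 + £27,166 = £162,996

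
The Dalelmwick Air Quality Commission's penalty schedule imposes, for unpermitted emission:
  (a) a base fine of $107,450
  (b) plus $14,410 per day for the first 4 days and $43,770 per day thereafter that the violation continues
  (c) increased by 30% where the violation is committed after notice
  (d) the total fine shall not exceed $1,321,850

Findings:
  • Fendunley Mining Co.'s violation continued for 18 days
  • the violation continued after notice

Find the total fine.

First 4 days: 4 × $14,410 = $57,640
Remaining days: (18 − 4) × $43,770 = $612,780
Per-day component: $57,640 + $612,780 = $670,420
Base plus per-day: $107,450 + $670,420 = $777,870
Enhancement: 30% of $777,870 = $233,361
Enhanced fine: $777,870 + $233,361 = $1,011,231
Cap at $1,321,850: $1,011,231 is within the cap, no reduction.

$1,011,231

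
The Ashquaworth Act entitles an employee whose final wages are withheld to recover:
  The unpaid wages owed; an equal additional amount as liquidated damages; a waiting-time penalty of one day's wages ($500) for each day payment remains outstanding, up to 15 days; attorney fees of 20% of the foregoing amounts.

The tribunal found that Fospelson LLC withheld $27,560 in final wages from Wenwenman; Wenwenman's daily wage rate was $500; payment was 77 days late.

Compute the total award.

Liquidated damages (equal amount): $27,560
Penalty days: min(77, 15) = 15
Waiting-time penalty: 15 × $500 = $7,500
Subtotal: $27,560 + $27,560 + $7,500 = $62,620
Attorney fees: 20% of $62,620 = $12,524
Total award: $62,620 + $12,524 = $75,144

Total award: $75,144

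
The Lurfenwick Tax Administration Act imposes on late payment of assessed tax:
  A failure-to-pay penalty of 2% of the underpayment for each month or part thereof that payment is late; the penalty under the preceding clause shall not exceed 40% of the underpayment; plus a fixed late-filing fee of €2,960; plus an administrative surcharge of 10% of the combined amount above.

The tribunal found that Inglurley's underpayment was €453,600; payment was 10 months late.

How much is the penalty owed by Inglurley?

Accrued rate: 2% × 10 = 20%, capped at 40% → 20%
Failure-to-pay penalty: 20% of €453,600 = €90,720
Penalty before surcharge: €90,720 + €2,960 = €93,680
Administrative surcharge: 10% of €93,680 = €9,368
Total penalty: €93,680 + €9,368 = €103,048

€103,048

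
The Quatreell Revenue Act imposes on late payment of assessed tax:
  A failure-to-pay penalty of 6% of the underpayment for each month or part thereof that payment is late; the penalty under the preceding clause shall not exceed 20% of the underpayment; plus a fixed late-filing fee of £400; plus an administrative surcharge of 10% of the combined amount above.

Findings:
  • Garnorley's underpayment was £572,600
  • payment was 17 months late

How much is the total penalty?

Accrued rate: 6% × 17 = 102%, capped at 20% → 20%
Failure-to-pay penalty: 20% of £572,600 = £114,520
Penalty before surcharge: £114,520 + £400 = £114,920
Administrative surcharge: 10% of £114,920 = £11,492
Total penalty: £114,920 + £11,492 = £126,412

£126,412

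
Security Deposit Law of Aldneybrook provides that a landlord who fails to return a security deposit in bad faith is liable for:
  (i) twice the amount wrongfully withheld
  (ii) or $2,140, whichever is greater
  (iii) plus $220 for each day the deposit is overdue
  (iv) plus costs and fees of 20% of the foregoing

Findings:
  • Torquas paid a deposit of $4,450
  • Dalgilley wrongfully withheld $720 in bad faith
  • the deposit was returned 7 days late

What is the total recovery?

Doubled: 2 × $720 = $1,440
Minimum $2,140: $1,440 is below the minimum → $2,140
Late-return penalty: 7 × $220 = $1,540
Damages plus late penalty: $2,140 + $1,540 = $3,680
Costs and fees: 20% of $3,680 = $736
Total recovery: $3,680 + $736 = $4,416

$4,416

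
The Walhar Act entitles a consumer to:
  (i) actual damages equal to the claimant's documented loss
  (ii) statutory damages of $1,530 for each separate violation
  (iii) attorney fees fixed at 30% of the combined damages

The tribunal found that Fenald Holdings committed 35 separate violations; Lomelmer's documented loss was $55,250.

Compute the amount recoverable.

Statutory damages: 35 × $1,530 = $53,550
Combined damages: $55,250 + $53,550 = $108,800
Attorney fees: 30% of $108,800 = $32,640
Total recovery: $108,800 + $32,640 = $141,440

$141,440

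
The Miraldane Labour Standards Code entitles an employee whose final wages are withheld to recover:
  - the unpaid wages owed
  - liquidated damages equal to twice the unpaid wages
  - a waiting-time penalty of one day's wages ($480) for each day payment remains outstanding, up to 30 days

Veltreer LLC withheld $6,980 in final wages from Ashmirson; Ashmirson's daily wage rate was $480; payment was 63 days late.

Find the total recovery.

Total award: $35,340

Doubled: 2 × $6,980 = $13,960
Penalty days: min(63, 30) = 30
Waiting-time penalty: 30 × $480 = $14,400
Total award: $6,980 + $13,960 + $14,400 = $35,340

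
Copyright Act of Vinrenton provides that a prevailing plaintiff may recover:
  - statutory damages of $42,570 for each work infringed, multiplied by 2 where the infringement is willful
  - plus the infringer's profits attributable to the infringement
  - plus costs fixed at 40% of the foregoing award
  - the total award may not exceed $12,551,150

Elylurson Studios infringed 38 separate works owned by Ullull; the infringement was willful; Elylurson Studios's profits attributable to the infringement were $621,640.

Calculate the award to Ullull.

Statutory damages: 38 × $42,570 = $1,617,660
Doubled: 2 × $1,617,660 = $3,235,320
Combined award: $3,235,320 + $621,640 = $3,856,960
Costs: 40% of $3,856,960 = $1,542,784
Award plus costs: $3,856,960 + $1,542,784 = $5,399,744
Cap at $12,551,150: $5,399,744 is within the cap, no reduction.

Award: $5,399,744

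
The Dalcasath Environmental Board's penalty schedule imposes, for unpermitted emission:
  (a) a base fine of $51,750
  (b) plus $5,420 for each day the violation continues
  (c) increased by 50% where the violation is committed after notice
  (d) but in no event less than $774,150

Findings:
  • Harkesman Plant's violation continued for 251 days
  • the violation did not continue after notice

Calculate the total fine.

$1,412,170

Per-day component: 251 × $5,420 = $1,360,420
Base plus per-day: $51,750 + $1,360,420 = $1,412,170
The violation did not continue after notice: no 50% increase.
Minimum $774,150: $1,412,170 meets the minimum, no increase.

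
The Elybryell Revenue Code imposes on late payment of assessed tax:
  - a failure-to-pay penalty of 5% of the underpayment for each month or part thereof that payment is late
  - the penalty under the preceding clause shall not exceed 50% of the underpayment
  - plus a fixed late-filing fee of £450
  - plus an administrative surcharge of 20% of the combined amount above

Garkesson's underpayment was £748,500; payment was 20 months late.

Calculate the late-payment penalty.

£449,640

Accrued rate: 5% × 20 = 100%, capped at 50% → 50%
Failure-to-pay penalty: 50% of £748,500 = £374,250
Penalty before surcharge: £374,250 + £450 = £374,700
Administrative surcharge: 20% of £374,700 = £74,940
Total penalty: £374,700 + £74,940 = £449,640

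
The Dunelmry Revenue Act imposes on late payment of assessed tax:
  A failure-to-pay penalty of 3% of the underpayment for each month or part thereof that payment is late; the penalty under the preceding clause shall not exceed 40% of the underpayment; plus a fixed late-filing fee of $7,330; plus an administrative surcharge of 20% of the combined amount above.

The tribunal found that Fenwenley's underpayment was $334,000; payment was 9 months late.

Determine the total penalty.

Penalty: $117,012

Accrued rate: 3% × 9 = 27%, capped at 40% → 27%
Failure-to-pay penalty: 27% of $334,000 = $90,180
Penalty before surcharge: $90,180 + $7,330 = $97,510
Administrative surcharge: 20% of $97,510 = $19,502
Total penalty: $97,510 + $19,502 = $117,012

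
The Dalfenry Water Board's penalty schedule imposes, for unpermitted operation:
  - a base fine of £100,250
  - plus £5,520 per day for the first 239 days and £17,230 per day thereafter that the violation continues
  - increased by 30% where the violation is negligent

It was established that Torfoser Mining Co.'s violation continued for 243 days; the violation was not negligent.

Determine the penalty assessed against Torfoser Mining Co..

First 239 days: 239 × £5,520 = £1,319,280
Remaining days: (243 − 239) × £17,230 = £68,920
Per-day component: £1,319,280 + £68,920 = £1,388,200
Base plus per-day: £100,250 + £1,388,200 = £1,488,450
The violation was not negligent: no 30% increase.

£1,488,450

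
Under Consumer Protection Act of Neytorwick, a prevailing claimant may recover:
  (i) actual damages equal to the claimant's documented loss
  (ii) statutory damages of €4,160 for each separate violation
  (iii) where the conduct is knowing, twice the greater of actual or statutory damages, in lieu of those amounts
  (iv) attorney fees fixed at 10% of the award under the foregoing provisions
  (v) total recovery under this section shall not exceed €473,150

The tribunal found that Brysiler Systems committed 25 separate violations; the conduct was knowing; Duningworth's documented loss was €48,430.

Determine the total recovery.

Statutory damages: 25 × €4,160 = €104,000
Greater of actual damages (€48,430) or statutory damages (€104,000): €104,000
Doubled: 2 × €104,000 = €208,000
Attorney fees: 10% of €208,000 = €20,800
Total before cap: €208,000 + €20,800 = €228,800
Cap at €473,150: €228,800 is within the cap, no reduction.

€228,800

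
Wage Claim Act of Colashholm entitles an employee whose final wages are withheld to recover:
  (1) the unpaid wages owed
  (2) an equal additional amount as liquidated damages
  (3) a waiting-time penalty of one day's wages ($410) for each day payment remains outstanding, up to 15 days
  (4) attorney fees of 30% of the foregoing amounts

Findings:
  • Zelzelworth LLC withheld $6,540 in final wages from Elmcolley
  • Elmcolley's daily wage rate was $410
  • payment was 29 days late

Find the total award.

Liquidated damages (equal amount): $6,540
Penalty days: min(29, 15) = 15
Waiting-time penalty: 15 × $410 = $6,150
Subtotal: $6,540 + $6,540 + $6,150 = $19,230
Attorney fees: 30% of $19,230 = $5,769
Total award: $19,230 + $5,769 = $24,999

$24,999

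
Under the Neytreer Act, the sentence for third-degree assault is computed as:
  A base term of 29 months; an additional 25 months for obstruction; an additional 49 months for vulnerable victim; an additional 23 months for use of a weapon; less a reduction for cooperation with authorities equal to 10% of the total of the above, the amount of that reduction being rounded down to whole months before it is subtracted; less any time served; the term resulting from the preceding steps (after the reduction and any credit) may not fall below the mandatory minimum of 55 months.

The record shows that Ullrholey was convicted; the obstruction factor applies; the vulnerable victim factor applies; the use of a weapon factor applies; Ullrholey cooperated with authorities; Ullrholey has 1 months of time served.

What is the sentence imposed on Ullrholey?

113 months

Obstruction enhancement: +25 months
Vulnerable victim enhancement: +49 months
Use of a weapon enhancement: +23 months
Adjusted term: 29 months + 25 months + 49 months + 23 months = 126 months
Cooperation with authorities reduction: 10% of 126 months = 12 months (rounded down)
After reduction: 126 − 12 = 114 months
Less time served: 114 months − 1 months = 113 months
Minimum 55 months: 113 months meets the minimum, no increase.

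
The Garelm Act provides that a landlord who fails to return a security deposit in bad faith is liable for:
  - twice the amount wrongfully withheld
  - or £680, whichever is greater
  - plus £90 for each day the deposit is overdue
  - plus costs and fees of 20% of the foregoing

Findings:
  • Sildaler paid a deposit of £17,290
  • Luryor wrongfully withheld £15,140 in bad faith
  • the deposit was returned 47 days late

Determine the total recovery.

£41,412

Doubled: 2 × £15,140 = £30,280
Minimum £680: £30,280 meets the minimum, no increase.
Late-return penalty: 47 × £90 = £4,230
Damages plus late penalty: £30,280 + £4,230 = £34,510
Costs and fees: 20% of £34,510 = £6,902
Total recovery: £34,510 + £6,902 = £41,412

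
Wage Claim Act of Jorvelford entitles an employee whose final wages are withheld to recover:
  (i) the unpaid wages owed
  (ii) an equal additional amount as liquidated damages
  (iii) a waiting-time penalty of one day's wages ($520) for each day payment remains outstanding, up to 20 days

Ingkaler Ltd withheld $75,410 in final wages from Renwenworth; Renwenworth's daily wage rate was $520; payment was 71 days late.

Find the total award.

Total award: $161,220

Liquidated damages (equal amount): $75,410
Penalty days: min(71, 20) = 20
Waiting-time penalty: 20 × $520 = $10,400
Total award: $75,410 + $75,410 + $10,400 = $161,220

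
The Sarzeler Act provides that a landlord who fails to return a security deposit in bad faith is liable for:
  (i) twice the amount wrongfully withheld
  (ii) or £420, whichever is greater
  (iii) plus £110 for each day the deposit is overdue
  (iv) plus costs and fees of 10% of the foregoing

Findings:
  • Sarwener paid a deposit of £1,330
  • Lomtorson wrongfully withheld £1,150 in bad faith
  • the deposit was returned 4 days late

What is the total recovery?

Recovery: £3,014

Doubled: 2 × £1,150 = £2,300
Minimum £420: £2,300 meets the minimum, no increase.
Late-return penalty: 4 × £110 = £440
Damages plus late penalty: £2,300 + £440 = £2,740
Costs and fees: 10% of £2,740 = £274
Total recovery: £2,740 + £274 = £3,014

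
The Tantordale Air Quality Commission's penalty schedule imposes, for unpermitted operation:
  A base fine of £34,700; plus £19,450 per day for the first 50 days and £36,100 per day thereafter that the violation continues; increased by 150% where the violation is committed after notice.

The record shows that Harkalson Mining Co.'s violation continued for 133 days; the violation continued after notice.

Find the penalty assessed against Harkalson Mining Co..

First 50 days: 50 × £19,450 = £972,500
Remaining days: (133 − 50) × £36,100 = £2,996,300
Per-day component: £972,500 + £2,996,300 = £3,968,800
Base plus per-day: £34,700 + £3,968,800 = £4,003,500
Enhancement: 150% of £4,003,500 = £6,005,250
Enhanced fine: £4,003,500 + £6,005,250 = £10,008,750

£10,008,750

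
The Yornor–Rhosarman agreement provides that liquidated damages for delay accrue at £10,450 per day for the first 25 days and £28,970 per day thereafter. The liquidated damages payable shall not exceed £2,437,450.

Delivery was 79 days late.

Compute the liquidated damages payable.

First 25 days: 25 × £10,450 = £261,250
Remaining days: (79 − 25) × £28,970 = £1,564,380
Accrued per-day damages: £261,250 + £1,564,380 = £1,825,630
Cap at £2,437,450: £1,825,630 is within the cap, no reduction.

£1,825,630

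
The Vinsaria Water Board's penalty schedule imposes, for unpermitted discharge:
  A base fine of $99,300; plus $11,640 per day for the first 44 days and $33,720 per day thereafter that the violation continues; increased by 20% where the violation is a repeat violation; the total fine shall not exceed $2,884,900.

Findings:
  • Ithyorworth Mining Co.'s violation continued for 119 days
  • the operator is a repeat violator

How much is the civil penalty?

Civil penalty: $2,884,900

First 44 days: 44 × $11,640 = $512,160
Remaining days: (119 − 44) × $33,720 = $2,529,000
Per-day component: $512,160 + $2,529,000 = $3,041,160
Base plus per-day: $99,300 + $3,041,160 = $3,140,460
Enhancement: 20% of $3,140,460 = $628,092
Enhanced fine: $3,140,460 + $628,092 = $3,768,552
Cap at $2,884,900: $3,768,552 exceeds the cap → $2,884,900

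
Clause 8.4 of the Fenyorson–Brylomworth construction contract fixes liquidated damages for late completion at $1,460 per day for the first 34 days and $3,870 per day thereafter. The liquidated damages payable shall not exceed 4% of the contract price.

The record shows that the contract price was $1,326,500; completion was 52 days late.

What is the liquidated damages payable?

First 34 days: 34 × $1,460 = $49,640
Remaining days: (52 − 34) × $3,870 = $69,660
Accrued per-day damages: $49,640 + $69,660 = $119,300
Cap: 4% of $1,326,500 = $53,060
Cap at $53,060: $119,300 exceeds the cap → $53,060

$53,060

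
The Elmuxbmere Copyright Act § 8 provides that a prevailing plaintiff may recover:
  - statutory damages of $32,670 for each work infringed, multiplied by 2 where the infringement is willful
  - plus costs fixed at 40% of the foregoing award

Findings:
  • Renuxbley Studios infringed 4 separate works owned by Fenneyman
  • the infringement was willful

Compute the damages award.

Award: $365,904

Statutory damages: 4 × $32,670 = $130,680
Doubled: 2 × $130,680 = $261,360
Costs: 40% of $261,360 = $104,544
Award plus costs: $261,360 + $104,544 = $365,904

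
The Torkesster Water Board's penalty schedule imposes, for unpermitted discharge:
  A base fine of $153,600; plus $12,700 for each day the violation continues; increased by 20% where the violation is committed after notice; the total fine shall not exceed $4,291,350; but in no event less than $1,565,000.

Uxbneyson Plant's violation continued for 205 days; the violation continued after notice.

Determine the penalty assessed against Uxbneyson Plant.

Per-day component: 205 × $12,700 = $2,603,500
Base plus per-day: $153,600 + $2,603,500 = $2,757,100
Enhancement: 20% of $2,757,100 = $551,420
Enhanced fine: $2,757,100 + $551,420 = $3,308,520
Cap at $4,291,350: $3,308,520 is within the cap, no reduction.
Minimum $1,565,000: $3,308,520 meets the minimum, no increase.

Civil penalty: $3,308,520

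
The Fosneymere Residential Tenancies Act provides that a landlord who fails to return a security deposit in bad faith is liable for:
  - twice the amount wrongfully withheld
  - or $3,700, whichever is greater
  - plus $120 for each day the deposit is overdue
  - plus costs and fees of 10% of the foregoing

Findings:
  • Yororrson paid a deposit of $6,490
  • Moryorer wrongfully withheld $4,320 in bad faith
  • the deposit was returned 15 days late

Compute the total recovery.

Doubled: 2 × $4,320 = $8,640
Minimum $3,700: $8,640 meets the minimum, no increase.
Late-return penalty: 15 × $120 = $1,800
Damages plus late penalty: $8,640 + $1,800 = $10,440
Costs and fees: 10% of $10,440 = $1,044
Total recovery: $10,440 + $1,044 = $11,484

$11,484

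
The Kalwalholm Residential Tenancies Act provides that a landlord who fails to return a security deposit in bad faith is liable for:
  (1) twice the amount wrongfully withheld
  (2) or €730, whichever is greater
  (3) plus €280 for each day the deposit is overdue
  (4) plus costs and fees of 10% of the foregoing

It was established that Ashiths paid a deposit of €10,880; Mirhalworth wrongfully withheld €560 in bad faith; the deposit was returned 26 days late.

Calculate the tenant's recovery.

Recovery: €9,240

Doubled: 2 × €560 = €1,120
Minimum €730: €1,120 meets the minimum, no increase.
Late-return penalty: 26 × €280 = €7,280
Damages plus late penalty: €1,120 + €7,280 = €8,400
Costs and fees: 10% of €8,400 = €840
Total recovery: €8,400 + €840 = €9,240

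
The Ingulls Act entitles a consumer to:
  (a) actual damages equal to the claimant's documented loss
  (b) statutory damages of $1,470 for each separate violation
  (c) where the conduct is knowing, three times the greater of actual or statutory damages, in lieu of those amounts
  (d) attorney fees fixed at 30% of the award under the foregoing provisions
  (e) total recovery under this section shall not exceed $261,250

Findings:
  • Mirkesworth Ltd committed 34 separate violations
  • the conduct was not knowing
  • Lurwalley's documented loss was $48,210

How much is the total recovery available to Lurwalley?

$127,647

Statutory damages: 34 × $1,470 = $49,980
Conduct not knowing: the in-lieu enhancement does not apply.
Actual plus statutory damages: $48,210 + $49,980 = $98,190
Attorney fees: 30% of $98,190 = $29,457
Total before cap: $98,190 + $29,457 = $127,647
Cap at $261,250: $127,647 is within the cap, no reduction.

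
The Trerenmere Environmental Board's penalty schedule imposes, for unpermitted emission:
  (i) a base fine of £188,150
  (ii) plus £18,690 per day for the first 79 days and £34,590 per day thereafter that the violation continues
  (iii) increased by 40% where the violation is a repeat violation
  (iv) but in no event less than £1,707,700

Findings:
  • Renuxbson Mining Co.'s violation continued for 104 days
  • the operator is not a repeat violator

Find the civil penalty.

£2,529,410

First 79 days: 79 × £18,690 = £1,476,510
Remaining days: (104 − 79) × £34,590 = £864,750
Per-day component: £1,476,510 + £864,750 = £2,341,260
Base plus per-day: £188,150 + £2,341,260 = £2,529,410
The operator is not a repeat violator: no 40% increase.
Minimum £1,707,700: £2,529,410 meets the minimum, no increase.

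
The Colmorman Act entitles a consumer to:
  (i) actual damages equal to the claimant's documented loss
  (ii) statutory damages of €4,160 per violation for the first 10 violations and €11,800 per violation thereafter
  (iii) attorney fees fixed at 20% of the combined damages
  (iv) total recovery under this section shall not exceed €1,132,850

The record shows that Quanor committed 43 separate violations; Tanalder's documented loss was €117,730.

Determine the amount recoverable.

First 10 violations: 10 × €4,160 = €41,600
Remaining violations: (43 − 10) × €11,800 = €389,400
Statutory damages: €41,600 + €389,400 = €431,000
Combined damages: €117,730 + €431,000 = €548,730
Attorney fees: 20% of €548,730 = €109,746
Total before cap: €548,730 + €109,746 = €658,476
Cap at €1,132,850: €658,476 is within the cap, no reduction.

€658,476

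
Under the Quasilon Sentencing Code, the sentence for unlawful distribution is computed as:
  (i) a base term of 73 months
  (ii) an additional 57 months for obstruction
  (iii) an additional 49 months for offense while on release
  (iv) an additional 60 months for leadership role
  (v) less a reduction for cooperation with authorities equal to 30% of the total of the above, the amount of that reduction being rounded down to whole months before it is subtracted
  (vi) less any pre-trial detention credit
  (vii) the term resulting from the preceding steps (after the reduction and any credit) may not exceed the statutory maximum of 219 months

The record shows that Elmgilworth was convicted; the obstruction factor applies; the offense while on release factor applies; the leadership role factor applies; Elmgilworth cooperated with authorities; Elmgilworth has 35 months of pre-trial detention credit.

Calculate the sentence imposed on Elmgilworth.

133 months

Obstruction enhancement: +57 months
Offense while on release enhancement: +49 months
Leadership role enhancement: +60 months
Adjusted term: 73 months + 57 months + 49 months + 60 months = 239 months
Cooperation with authorities reduction: 30% of 239 months = 71 months (rounded down)
After reduction: 239 − 71 = 168 months
Less pre-trial detention credit: 168 months − 35 months = 133 months
Cap at 219 months: 133 months is within the cap, no reduction.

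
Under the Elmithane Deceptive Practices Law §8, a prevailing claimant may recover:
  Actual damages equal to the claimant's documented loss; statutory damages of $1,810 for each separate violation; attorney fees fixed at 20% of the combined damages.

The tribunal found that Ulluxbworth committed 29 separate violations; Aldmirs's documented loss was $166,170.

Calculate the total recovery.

Total recovery: $262,392

Statutory damages: 29 × $1,810 = $52,490
Combined damages: $166,170 + $52,490 = $218,660
Attorney fees: 20% of $218,660 = $43,732
Total recovery: $218,660 + $43,732 = $262,392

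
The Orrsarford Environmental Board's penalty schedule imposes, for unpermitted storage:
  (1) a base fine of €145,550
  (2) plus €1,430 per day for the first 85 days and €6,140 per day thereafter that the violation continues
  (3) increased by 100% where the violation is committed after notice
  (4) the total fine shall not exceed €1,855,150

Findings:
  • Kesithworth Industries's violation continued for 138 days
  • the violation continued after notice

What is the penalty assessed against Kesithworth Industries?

€1,185,040

First 85 days: 85 × €1,430 = €121,550
Remaining days: (138 − 85) × €6,140 = €325,420
Per-day component: €121,550 + €325,420 = €446,970
Base plus per-day: €145,550 + €446,970 = €592,520
Enhancement: 100% of €592,520 = €592,520
Enhanced fine: €592,520 + €592,520 = €1,185,040
Cap at €1,855,150: €1,185,040 is within the cap, no reduction.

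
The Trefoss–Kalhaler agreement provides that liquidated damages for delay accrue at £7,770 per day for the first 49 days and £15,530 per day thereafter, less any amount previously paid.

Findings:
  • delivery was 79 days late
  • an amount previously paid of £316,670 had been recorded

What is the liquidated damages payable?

First 49 days: 49 × £7,770 = £380,730
Remaining days: (79 − 49) × £15,530 = £465,900
Accrued per-day damages: £380,730 + £465,900 = £846,630
Less amount previously paid: £846,630 − £316,670 = £529,960

Liquidated damages: £529,960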